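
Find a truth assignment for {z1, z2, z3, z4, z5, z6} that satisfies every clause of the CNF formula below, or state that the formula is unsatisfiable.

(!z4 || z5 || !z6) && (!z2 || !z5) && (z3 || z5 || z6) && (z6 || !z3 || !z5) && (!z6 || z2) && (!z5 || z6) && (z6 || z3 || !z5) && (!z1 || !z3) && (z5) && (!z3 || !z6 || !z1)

UNSATISFIABLE

From the singleton clause (z5), z5 = true.
From the singleton clause (!z2), z2 = false.
From the singleton clause (!z6), z6 = false.
Now (z6) is unsatisfied and unit — conflict.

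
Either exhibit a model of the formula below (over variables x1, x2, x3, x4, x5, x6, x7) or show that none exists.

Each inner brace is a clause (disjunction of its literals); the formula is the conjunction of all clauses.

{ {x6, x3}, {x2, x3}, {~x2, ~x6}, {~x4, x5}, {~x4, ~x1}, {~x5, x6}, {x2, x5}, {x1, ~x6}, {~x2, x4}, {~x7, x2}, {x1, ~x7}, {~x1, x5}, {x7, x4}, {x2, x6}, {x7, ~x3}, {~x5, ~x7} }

UNSATISFIABLE

Case x6 = 1:
(~x2) alone gives x2 = 0.
(x3) alone gives x3 = 1.
(x5) alone gives x5 = 1.
(x1) alone gives x1 = 1.
(~x4) alone gives x4 = 0.
(~x7) alone gives x7 = 0.
That conflicts with the unit clause (x7).
So x6 must be the other value — set x6 = 0.
(x3) alone gives x3 = 1.
(~x5) alone gives x5 = 0.
(~x4) alone gives x4 = 0.
(x2) alone gives x2 = 1.
That conflicts with the unit clause (~x2).
Both values of x6 lead to a conflict.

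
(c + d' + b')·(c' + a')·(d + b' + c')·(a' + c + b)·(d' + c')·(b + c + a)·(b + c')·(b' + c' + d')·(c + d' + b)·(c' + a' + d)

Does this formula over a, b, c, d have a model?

Yes

Suppose c = 0.
Suppose d = 0.
Suppose a = 0.
(b) alone gives b = 1.
Every clause now holds.
A satisfying assignment: a=0,  b=1,  c=0,  d=0.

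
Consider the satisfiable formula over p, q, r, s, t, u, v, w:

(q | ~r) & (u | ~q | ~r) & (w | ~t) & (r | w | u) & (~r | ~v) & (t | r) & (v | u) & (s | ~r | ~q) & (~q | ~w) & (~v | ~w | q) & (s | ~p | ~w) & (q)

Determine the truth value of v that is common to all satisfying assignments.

Suppose v = 1.
The clause (~r) is unit, so r = 0.
The clause (t) is unit, so t = 1.
The clause (w) is unit, so w = 1.
The clause (~q) is unit, so q = 0.
Now (q) is unsatisfied and unit — conflict.
So every satisfying assignment has v = False.

False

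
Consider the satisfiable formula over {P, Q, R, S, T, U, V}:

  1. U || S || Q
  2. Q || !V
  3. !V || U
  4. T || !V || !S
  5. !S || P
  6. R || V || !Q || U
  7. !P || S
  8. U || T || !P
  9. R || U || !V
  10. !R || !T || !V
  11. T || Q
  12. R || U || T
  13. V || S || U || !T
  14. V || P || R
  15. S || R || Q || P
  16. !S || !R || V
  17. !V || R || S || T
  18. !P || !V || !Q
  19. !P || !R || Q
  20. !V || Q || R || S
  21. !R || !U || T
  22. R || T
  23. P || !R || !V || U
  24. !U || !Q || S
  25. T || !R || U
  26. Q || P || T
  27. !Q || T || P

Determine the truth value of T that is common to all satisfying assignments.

Suppose T = false.
Unit clause (Q) forces Q = true.
Unit clause (R) forces R = true.
Unit clause (!U) forces U = false.
That conflicts with the unit clause (U).
So every satisfying assignment has T = True.

True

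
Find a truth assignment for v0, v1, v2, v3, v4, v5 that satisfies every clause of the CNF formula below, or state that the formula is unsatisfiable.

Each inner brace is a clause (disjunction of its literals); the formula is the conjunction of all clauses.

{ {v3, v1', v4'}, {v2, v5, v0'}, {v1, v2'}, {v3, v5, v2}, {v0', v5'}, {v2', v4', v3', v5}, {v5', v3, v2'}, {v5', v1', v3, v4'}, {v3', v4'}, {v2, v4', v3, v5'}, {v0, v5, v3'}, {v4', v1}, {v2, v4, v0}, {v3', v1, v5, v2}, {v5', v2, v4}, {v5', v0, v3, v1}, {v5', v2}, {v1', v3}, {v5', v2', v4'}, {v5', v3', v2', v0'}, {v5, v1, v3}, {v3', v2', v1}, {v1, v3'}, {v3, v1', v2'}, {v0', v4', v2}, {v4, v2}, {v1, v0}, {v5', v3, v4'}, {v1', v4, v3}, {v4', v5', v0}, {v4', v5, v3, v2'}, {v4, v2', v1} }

Branch on v1: set v1 = 1.
From the singleton clause (v3), v3 = 1.
From the singleton clause (v4'), v4 = 0.
From the singleton clause (v2), v2 = 1.
Branch on v0: set v0 = 1.
From the singleton clause (v5'), v5 = 0.
Every clause now holds.

v0: 1, v1: 1, v2: 1, v3: 1, v4: 0, v5: 0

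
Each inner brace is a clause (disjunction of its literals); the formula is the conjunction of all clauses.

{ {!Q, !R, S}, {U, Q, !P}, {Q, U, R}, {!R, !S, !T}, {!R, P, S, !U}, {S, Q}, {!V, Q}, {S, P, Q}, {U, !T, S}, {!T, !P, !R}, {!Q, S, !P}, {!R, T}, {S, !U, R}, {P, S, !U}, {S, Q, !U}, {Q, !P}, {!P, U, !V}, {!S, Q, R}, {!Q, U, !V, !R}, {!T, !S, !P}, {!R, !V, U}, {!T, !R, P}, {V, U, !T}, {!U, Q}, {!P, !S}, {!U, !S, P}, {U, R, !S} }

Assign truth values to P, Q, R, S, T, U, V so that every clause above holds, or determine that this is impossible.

P: false; Q: true; R: false; S: false; T: false; U: false; V: true

Branch on S: set S = false.
Unit clause (Q) forces Q = true.
Unit clause (!R) forces R = false.
Unit clause (!P) forces P = false.
Unit clause (!U) forces U = false.
Unit clause (!T) forces T = false.
Every clause is now satisfied; V is unconstrained.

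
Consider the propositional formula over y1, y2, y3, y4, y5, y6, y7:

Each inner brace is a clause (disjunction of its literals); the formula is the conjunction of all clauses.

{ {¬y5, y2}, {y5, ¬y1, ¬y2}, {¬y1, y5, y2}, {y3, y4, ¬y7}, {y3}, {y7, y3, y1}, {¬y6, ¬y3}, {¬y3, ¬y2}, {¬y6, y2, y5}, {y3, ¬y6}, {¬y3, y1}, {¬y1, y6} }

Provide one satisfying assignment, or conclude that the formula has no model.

UNSATISFIABLE

Unit clause (y3) forces y3 = True.
Unit clause (¬y6) forces y6 = False.
Unit clause (¬y2) forces y2 = False.
Unit clause (¬y5) forces y5 = False.
Unit clause (¬y1) forces y1 = False.
Now (y1) is unsatisfied and unit — conflict.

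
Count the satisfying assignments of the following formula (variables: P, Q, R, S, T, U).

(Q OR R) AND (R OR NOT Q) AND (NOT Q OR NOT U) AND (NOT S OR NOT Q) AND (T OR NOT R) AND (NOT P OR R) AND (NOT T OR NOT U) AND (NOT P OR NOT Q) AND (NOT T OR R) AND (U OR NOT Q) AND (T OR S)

4

There are 2^6 = 64 truth assignments over (P, Q, R, S, T, U).
Split on P. With P = true, the clauses containing P are satisfied and NOT P drops from the rest; 2 of the 2^5 = 32 assignments to the other variables satisfy what remains.
With P = false, by the same count on the reduced clause set, 2 assignments work.
(One model: P=F, Q=F, R=T, S=F, T=T, U=F.)
Total: 2 + 2 = 4.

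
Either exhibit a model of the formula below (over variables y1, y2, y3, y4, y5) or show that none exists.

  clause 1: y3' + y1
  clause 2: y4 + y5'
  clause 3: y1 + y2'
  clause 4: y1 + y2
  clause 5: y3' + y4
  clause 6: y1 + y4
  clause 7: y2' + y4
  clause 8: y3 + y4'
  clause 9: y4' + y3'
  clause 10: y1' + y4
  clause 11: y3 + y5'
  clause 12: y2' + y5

Try y3 = 0.
Unit clause (y4') forces y4 = 0.
Unit clause (y5') forces y5 = 0.
Unit clause (y1) forces y1 = 1.
Now (y1') is unsatisfied and unit — conflict.
Backtrack on y3: now try y3 = 1.
Unit clause (y1) forces y1 = 1.
Unit clause (y4) forces y4 = 1.
Now (y4') is unsatisfied and unit — conflict.
Both values of y3 lead to a conflict.

UNSATISFIABLE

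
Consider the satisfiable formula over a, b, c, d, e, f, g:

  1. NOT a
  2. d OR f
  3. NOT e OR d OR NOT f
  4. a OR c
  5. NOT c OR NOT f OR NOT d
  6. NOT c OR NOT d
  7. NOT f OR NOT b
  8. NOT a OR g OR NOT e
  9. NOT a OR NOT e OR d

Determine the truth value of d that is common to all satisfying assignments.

False

Suppose d = true.
Unit clause (NOT a) forces a = false.
Unit clause (c) forces c = true.
But (NOT c) is also a unit clause — contradiction.
So every satisfying assignment has d = False.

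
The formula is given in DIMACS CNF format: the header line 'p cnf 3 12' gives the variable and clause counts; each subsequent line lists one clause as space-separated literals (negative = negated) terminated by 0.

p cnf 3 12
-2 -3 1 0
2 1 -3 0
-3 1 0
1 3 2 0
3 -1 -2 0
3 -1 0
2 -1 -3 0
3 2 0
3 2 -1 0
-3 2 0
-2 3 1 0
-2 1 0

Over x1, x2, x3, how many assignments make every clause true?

1

There are 2^3 = 8 truth assignments over (x1, x2, x3).
Check each against the 12 clauses (columns in the order x1, x2, x3):
  F F F  ✗ fails (x1 ∨ x3 ∨ x2)
  F F T  ✗ fails (x2 ∨ x1 ∨ ¬x3)
  F T F  ✗ fails (¬x2 ∨ x3 ∨ x1)
  F T T  ✗ fails (¬x2 ∨ ¬x3 ∨ x1)
  T F F  ✗ fails (x3 ∨ ¬x1)
  T F T  ✗ fails (x2 ∨ ¬x1 ∨ ¬x3)
  T T F  ✗ fails (x3 ∨ ¬x1 ∨ ¬x2)
  T T T  ✓ satisfies all
1 of the 8 rows is a model.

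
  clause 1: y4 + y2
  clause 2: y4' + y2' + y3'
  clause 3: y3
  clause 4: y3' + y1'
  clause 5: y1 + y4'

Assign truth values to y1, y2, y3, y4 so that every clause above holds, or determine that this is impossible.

The clause (y3) is unit, so y3 = 1.
The clause (y1') is unit, so y1 = 0.
The clause (y4') is unit, so y4 = 0.
The clause (y2) is unit, so y2 = 1.
All clauses are satisfied.

y1 ↦ 0; y2 ↦ 1; y3 ↦ 1; y4 ↦ 0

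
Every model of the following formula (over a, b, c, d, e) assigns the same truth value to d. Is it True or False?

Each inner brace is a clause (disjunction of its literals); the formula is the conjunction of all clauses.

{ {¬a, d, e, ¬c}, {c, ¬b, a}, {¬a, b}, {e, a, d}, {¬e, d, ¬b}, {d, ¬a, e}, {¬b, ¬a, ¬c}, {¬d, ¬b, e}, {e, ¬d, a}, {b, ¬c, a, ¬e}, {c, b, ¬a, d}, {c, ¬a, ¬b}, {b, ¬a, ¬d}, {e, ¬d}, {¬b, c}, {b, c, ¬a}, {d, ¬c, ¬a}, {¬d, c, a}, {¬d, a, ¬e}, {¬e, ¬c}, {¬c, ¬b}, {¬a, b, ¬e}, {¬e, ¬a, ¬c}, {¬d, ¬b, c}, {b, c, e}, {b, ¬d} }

False

Suppose d = True.
The clause (e) is unit, so e = True.
The clause (a) is unit, so a = True.
The clause (b) is unit, so b = True.
The clause (¬c) is unit, so c = False.
Now (c) is unsatisfied and unit — conflict.
So every satisfying assignment has d = False.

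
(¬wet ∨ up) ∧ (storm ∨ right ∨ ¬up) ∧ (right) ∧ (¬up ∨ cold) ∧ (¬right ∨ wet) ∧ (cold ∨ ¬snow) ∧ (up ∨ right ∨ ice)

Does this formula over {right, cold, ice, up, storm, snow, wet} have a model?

Yes

From the singleton clause (right), right = True.
From the singleton clause (wet), wet = True.
From the singleton clause (up), up = True.
From the singleton clause (cold), cold = True.
No clause remains; ice, storm, snow are free.
A satisfying assignment: right=True,  cold=True,  ice=False,  up=True,  storm=False,  snow=False,  wet=True.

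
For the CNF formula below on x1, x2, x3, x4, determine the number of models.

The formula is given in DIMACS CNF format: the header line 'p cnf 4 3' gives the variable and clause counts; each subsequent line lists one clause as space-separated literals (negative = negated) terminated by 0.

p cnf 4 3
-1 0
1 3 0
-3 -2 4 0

There are 2^4 = 16 truth assignments over (x1, x2, x3, x4).
Split on x1. With x1 = True, the clauses containing x1 are satisfied and ¬x1 drops from the rest; 0 of the 2^3 = 8 assignments to the other variables satisfy what remains.
With x1 = False, by the same count on the reduced clause set, 3 assignments work.
(One model: x1=F, x2=F, x3=T, x4=F.)
Total: 0 + 3 = 3.

3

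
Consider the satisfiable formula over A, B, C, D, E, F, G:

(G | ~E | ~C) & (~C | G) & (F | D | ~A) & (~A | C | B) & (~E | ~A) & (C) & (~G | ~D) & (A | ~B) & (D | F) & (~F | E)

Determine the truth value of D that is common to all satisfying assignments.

False

Suppose D = 1.
(C) alone gives C = 1.
(G) alone gives G = 1.
Now (~G) is unsatisfied and unit — conflict.
So every satisfying assignment has D = False.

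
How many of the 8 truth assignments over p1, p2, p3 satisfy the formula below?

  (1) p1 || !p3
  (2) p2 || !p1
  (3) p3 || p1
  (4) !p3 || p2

2

There are 2^3 = 8 truth assignments over (p1, p2, p3).
Split on p2. With p2 = true, the clauses containing p2 are satisfied and !p2 drops from the rest; 2 of the 2^2 = 4 assignments to the other variables satisfy what remains.
With p2 = false, by the same count on the reduced clause set, 0 assignments work.
Total: 2 + 0 = 2.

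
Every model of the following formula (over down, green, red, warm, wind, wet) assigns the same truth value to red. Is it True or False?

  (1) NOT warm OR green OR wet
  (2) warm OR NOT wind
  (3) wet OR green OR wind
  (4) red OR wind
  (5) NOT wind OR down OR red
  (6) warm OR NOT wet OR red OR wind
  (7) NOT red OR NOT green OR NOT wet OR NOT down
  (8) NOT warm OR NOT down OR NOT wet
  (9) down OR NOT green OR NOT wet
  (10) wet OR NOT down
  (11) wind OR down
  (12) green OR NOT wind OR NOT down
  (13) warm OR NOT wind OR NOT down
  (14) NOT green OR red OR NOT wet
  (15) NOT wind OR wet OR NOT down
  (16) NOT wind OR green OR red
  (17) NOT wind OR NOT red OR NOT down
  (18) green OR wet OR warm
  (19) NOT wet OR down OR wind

Suppose red = false.
Unit clause (wind) forces wind = true.
Unit clause (warm) forces warm = true.
Unit clause (down) forces down = true.
Unit clause (NOT wet) forces wet = false.
But (wet) is also a unit clause — contradiction.
So every satisfying assignment has red = True.

True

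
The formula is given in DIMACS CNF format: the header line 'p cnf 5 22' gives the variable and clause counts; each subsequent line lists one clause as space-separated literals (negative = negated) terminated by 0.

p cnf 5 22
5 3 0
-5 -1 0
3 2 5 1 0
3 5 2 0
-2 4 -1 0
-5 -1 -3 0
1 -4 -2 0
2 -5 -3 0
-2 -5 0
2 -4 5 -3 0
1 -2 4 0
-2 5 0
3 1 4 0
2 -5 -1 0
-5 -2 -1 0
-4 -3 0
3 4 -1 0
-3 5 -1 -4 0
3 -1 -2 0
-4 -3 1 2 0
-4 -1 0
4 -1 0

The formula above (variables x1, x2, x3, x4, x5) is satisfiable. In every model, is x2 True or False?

False

Suppose x2 = True.
(¬x5) alone gives x5 = False.
Now (x5) is unsatisfied and unit — conflict.
So every satisfying assignment has x2 = False.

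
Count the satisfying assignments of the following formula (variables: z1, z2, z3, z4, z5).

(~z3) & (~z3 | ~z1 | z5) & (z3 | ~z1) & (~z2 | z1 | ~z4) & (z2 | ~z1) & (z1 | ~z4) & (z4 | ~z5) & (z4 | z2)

There are 2^5 = 32 truth assignments over (z1, z2, z3, z4, z5).
Split on z2. With z2 = 1, the clauses containing z2 are satisfied and ~z2 drops from the rest; 1 of the 2^4 = 16 assignments to the other variables satisfy what remains.
With z2 = 0, by the same count on the reduced clause set, 0 assignments work.
Total: 1 + 0 = 1.

1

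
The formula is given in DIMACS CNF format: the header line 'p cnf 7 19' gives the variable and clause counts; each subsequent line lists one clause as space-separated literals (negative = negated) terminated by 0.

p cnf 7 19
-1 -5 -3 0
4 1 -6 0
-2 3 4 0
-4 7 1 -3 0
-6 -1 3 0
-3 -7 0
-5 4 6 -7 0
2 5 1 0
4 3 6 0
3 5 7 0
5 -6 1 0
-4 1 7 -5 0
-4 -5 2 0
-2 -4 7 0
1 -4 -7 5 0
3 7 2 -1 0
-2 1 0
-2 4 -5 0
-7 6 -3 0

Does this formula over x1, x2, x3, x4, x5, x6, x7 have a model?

Suppose x3 = False.
Suppose x2 = True.
From the singleton clause (x4), x4 = True.
From the singleton clause (x7), x7 = True.
From the singleton clause (x1), x1 = True.
From the singleton clause (¬x6), x6 = False.
Every clause is now satisfied; x5 is unconstrained.
A satisfying assignment: x1 ↦ True,  x2 ↦ True,  x3 ↦ False,  x4 ↦ True,  x5 ↦ False,  x6 ↦ False,  x7 ↦ True.

Yes, satisfiable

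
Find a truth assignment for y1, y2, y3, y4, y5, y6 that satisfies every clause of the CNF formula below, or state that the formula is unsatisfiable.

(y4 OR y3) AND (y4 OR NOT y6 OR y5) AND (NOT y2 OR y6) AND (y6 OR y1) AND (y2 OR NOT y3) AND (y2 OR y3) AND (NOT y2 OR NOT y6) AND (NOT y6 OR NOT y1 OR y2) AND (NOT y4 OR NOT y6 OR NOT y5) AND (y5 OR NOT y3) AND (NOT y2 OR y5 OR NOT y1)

UNSATISFIABLE

Case y4 = true:
Case y2 = false:
The clause (NOT y3) is unit, so y3 = false.
Now (y3) is unsatisfied and unit — conflict.
Undo y2 and try y2 = true.
The clause (y6) is unit, so y6 = true.
Now (NOT y6) is unsatisfied and unit — conflict.
Either choice for y2 ends in contradiction.
Undo y4 and try y4 = false.
The clause (y3) is unit, so y3 = true.
The clause (y2) is unit, so y2 = true.
The clause (y6) is unit, so y6 = true.
Now (NOT y6) is unsatisfied and unit — conflict.
Either choice for y4 ends in contradiction.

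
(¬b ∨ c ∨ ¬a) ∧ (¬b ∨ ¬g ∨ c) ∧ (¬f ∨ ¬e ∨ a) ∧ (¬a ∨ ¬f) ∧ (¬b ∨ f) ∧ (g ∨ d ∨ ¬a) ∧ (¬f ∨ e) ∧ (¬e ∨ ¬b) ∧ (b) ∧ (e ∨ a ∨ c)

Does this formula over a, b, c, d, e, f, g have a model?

From the singleton clause (b), b = True.
From the singleton clause (f), f = True.
From the singleton clause (¬a), a = False.
From the singleton clause (¬e), e = False.
But (e) is also a unit clause — contradiction.
No assignment satisfies every clause.

No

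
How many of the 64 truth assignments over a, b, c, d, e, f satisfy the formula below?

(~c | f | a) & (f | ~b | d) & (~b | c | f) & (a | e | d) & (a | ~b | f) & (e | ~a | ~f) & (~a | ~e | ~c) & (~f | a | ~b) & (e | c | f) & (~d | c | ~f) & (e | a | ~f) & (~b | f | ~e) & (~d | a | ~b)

There are 2^6 = 64 truth assignments over (a, b, c, d, e, f).
Split on a. With a = 1, the clauses containing a are satisfied and ~a drops from the rest; 7 of the 2^5 = 32 assignments to the other variables satisfy what remains.
With a = 0, by the same count on the reduced clause set, 5 assignments work.
Total: 7 + 5 = 12.

12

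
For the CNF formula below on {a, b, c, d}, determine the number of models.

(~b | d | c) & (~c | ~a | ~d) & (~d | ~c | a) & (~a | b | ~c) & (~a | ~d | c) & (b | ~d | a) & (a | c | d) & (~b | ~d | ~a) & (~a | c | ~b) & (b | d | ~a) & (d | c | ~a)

There are 2^4 = 16 truth assignments over (a, b, c, d).
Split on d. With d = 1, the clauses containing d are satisfied and ~d drops from the rest; 1 of the 2^3 = 8 assignments to the other variables satisfy what remains.
With d = 0, by the same count on the reduced clause set, 3 assignments work.
Total: 1 + 3 = 4.

4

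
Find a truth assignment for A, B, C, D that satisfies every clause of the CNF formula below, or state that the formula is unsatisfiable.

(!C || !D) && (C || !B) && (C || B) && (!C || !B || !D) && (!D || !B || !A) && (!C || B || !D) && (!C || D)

Case C = false:
The clause (!B) is unit, so B = false.
That conflicts with the unit clause (B).
Undo C and try C = true.
The clause (!D) is unit, so D = false.
That conflicts with the unit clause (D).
Either choice for C ends in contradiction.

UNSATISFIABLE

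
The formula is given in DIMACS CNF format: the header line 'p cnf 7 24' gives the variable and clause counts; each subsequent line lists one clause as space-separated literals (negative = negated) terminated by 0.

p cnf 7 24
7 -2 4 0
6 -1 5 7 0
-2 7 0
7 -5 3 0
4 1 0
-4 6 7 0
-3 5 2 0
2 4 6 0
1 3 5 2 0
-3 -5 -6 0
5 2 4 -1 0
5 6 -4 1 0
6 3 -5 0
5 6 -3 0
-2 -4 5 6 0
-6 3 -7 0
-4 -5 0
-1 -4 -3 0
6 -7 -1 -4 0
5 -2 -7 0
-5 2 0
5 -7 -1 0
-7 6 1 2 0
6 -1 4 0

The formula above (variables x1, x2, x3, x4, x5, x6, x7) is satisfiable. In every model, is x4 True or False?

True

Suppose x4 = False.
From the singleton clause (x1), x1 = True.
From the singleton clause (x6), x6 = True.
Try x7 = True.
From the singleton clause (x3), x3 = True.
From the singleton clause (¬x5), x5 = False.
That conflicts with the unit clause (x5).
That branch fails; take x7 = False instead.
From the singleton clause (¬x2), x2 = False.
From the singleton clause (x5), x5 = True.
That conflicts with the unit clause (¬x5).
Neither x7 = True nor x7 = False works.
So every satisfying assignment has x4 = True.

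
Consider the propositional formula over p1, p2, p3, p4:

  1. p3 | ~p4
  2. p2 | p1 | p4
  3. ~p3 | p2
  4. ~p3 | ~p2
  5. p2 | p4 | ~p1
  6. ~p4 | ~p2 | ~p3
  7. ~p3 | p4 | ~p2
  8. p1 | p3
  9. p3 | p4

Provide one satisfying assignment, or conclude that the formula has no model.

Try p3 = 1.
(p2) alone gives p2 = 1.
That conflicts with the unit clause (~p2).
Undo p3 and try p3 = 0.
(~p4) alone gives p4 = 0.
That conflicts with the unit clause (p4).
Both values of p3 lead to a conflict.

UNSATISFIABLE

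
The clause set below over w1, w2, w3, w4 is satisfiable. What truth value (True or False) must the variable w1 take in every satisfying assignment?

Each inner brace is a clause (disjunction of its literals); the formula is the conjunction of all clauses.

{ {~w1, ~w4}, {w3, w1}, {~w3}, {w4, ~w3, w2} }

Suppose w1 = 0.
From the singleton clause (w3), w3 = 1.
But (~w3) is also a unit clause — contradiction.
So every satisfying assignment has w1 = True.

True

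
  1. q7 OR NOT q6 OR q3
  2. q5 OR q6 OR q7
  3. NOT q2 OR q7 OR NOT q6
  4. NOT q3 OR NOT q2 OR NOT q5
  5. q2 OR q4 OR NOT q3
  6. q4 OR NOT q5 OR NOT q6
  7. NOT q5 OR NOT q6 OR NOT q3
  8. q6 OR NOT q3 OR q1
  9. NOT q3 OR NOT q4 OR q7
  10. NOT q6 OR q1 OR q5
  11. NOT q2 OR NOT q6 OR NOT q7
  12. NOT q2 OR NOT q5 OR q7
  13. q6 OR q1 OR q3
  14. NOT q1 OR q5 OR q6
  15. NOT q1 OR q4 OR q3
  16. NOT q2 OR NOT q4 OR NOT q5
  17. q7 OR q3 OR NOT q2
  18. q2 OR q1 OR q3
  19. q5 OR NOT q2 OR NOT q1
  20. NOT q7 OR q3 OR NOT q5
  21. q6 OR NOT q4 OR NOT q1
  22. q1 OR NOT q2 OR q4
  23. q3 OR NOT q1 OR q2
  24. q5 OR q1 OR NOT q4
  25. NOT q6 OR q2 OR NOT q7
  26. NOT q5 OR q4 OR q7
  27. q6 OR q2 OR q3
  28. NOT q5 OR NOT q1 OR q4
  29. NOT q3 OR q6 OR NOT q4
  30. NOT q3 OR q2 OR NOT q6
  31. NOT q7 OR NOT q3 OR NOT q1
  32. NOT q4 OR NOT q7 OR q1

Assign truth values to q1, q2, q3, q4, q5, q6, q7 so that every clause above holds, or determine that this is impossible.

UNSATISFIABLE

Case q7 = true:
Case q2 = false:
Unit clause (NOT q6) forces q6 = false.
Unit clause (q3) forces q3 = true.
Unit clause (q4) forces q4 = true.
That conflicts with the unit clause (NOT q4).
Undo q2 and try q2 = true.
Unit clause (NOT q6) forces q6 = false.
Case q3 = false:
Unit clause (q1) forces q1 = true.
Unit clause (q5) forces q5 = true.
That conflicts with the unit clause (NOT q5).
Undo q3 and try q3 = true.
Unit clause (NOT q5) forces q5 = false.
Unit clause (q1) forces q1 = true.
That conflicts with the unit clause (NOT q1).
Neither q3 = true nor q3 = false works.
Neither q2 = true nor q2 = false works.
Undo q7 and try q7 = false.
Case q6 = false:
Unit clause (q5) forces q5 = true.
Unit clause (NOT q2) forces q2 = false.
Unit clause (q4) forces q4 = true.
Unit clause (NOT q3) forces q3 = false.
That conflicts with the unit clause (q3).
Undo q6 and try q6 = true.
Unit clause (q3) forces q3 = true.
Unit clause (NOT q2) forces q2 = false.
That conflicts with the unit clause (q2).
Neither q6 = true nor q6 = false works.
Neither q7 = true nor q7 = false works.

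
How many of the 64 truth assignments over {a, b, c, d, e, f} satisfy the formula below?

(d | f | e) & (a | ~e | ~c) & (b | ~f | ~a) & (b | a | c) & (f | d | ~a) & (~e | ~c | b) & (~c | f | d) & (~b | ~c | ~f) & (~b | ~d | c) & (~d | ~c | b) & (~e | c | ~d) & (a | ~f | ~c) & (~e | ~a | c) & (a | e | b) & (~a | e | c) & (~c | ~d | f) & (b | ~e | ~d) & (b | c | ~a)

There are 2^6 = 64 truth assignments over (a, b, c, d, e, f).
Split on a. With a = 1, the clauses containing a are satisfied and ~a drops from the rest; 0 of the 2^5 = 32 assignments to the other variables satisfy what remains.
With a = 0, by the same count on the reduced clause set, 3 assignments work.
(One model: a=F, b=T, c=F, d=F, e=F, f=T.)
Total: 0 + 3 = 3.

3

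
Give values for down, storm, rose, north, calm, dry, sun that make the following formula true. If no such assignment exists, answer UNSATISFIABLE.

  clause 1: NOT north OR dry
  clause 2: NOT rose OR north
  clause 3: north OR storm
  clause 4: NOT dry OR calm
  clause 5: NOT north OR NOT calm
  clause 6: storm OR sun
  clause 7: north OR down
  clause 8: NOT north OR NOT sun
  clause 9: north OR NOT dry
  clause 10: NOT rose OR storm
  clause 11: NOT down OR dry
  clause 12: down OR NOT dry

UNSATISFIABLE

Case north = false:
The clause (NOT rose) is unit, so rose = false.
The clause (storm) is unit, so storm = true.
The clause (down) is unit, so down = true.
The clause (NOT dry) is unit, so dry = false.
Now (dry) is unsatisfied and unit — conflict.
So north must be the other value — set north = true.
The clause (dry) is unit, so dry = true.
The clause (calm) is unit, so calm = true.
Now (NOT calm) is unsatisfied and unit — conflict.
Neither north = true nor north = false works.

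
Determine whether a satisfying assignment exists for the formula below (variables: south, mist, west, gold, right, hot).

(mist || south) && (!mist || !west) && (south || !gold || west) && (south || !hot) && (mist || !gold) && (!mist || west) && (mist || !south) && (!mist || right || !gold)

Case mist = true:
Unit clause (!west) forces west = false.
Now (west) is unsatisfied and unit — conflict.
Backtrack on mist: now try mist = false.
Unit clause (south) forces south = true.
Now (!south) is unsatisfied and unit — conflict.
Either choice for mist ends in contradiction.
No assignment satisfies every clause.

No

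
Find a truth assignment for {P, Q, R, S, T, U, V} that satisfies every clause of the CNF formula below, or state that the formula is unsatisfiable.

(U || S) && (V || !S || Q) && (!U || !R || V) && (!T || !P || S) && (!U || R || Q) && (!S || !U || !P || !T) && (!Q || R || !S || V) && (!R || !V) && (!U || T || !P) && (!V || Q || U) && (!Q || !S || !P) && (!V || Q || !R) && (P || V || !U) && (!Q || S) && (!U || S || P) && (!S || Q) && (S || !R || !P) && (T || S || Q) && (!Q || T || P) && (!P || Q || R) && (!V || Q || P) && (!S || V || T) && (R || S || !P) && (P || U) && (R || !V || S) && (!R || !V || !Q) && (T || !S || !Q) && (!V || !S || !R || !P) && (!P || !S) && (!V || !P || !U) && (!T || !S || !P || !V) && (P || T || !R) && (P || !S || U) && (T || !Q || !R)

Suppose U = true.
Suppose R = false.
The clause (Q) is unit, so Q = true.
The clause (S) is unit, so S = true.
The clause (V) is unit, so V = true.
The clause (!P) is unit, so P = false.
The clause (T) is unit, so T = true.
This assignment satisfies each clause.

P=false,  Q=true,  R=false,  S=true,  T=true,  U=true,  V=true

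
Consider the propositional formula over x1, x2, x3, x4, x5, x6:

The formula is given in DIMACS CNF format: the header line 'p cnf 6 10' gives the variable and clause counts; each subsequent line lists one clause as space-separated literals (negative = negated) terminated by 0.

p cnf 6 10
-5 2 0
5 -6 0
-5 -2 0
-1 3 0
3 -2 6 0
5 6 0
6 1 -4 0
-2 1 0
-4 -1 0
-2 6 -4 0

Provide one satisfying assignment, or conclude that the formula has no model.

Suppose x5 = False.
From the singleton clause (¬x6), x6 = False.
That conflicts with the unit clause (x6).
That branch fails; take x5 = True instead.
From the singleton clause (x2), x2 = True.
That conflicts with the unit clause (¬x2).
Either choice for x5 ends in contradiction.

UNSATISFIABLE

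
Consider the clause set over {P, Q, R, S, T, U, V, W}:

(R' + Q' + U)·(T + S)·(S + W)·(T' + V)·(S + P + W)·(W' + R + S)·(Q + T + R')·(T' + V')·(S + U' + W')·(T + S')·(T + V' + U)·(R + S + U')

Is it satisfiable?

Branch on T: set T = 1.
Unit clause (V) forces V = 1.
That conflicts with the unit clause (V').
So T must be the other value — set T = 0.
Unit clause (S) forces S = 1.
That conflicts with the unit clause (S').
Neither T = 1 nor T = 0 works.
No assignment satisfies every clause.

No, unsatisfiable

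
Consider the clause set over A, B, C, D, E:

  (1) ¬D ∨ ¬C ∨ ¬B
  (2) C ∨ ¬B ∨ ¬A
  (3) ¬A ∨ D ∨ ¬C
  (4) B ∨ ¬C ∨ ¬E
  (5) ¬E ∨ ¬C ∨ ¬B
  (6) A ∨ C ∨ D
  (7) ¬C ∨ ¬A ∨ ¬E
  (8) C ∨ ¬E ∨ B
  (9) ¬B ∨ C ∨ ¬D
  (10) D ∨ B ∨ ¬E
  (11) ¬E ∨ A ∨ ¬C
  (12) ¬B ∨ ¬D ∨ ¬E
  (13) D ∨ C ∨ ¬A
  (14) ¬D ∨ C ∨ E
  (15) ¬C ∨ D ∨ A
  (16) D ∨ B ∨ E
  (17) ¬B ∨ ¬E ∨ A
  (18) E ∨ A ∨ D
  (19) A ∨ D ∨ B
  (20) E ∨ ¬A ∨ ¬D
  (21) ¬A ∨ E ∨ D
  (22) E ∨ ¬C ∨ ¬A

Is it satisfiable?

Yes

Try D = True.
Try C = True.
From the singleton clause (¬B), B = False.
From the singleton clause (¬E), E = False.
From the singleton clause (¬A), A = False.
This assignment satisfies each clause.
A satisfying assignment: A ↦ False, B ↦ False, C ↦ True, D ↦ True, E ↦ False.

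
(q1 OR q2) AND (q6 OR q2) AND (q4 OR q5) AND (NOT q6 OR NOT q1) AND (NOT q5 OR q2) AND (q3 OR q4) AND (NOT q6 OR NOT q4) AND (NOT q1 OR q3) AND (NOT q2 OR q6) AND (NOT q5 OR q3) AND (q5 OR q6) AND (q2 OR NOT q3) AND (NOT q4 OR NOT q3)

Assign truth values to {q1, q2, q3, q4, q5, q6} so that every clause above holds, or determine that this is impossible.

q1 ↦ false,  q2 ↦ true,  q3 ↦ true,  q4 ↦ false,  q5 ↦ true,  q6 ↦ true

Case q1 = false:
Unit clause (q2) forces q2 = true.
Unit clause (q6) forces q6 = true.
Unit clause (NOT q4) forces q4 = false.
Unit clause (q5) forces q5 = true.
Unit clause (q3) forces q3 = true.
This assignment satisfies each clause.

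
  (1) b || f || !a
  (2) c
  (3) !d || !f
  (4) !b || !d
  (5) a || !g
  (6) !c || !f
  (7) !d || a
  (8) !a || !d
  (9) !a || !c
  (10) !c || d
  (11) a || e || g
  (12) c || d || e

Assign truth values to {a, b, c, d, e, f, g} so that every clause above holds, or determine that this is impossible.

Unit clause (c) forces c = true.
Unit clause (!f) forces f = false.
Unit clause (!a) forces a = false.
Unit clause (!g) forces g = false.
Unit clause (!d) forces d = false.
Now (d) is unsatisfied and unit — conflict.

UNSATISFIABLE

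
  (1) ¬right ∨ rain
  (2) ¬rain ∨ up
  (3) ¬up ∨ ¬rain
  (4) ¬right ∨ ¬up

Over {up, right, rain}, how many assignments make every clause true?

2

There are 2^3 = 8 truth assignments over (up, right, rain).
Split on rain. With rain = True, the clauses containing rain are satisfied and ¬rain drops from the rest; 0 of the 2^2 = 4 assignments to the other variables satisfy what remains.
With rain = False, by the same count on the reduced clause set, 2 assignments work.
(One model: up=F, right=F, rain=F.)
Total: 0 + 2 = 2.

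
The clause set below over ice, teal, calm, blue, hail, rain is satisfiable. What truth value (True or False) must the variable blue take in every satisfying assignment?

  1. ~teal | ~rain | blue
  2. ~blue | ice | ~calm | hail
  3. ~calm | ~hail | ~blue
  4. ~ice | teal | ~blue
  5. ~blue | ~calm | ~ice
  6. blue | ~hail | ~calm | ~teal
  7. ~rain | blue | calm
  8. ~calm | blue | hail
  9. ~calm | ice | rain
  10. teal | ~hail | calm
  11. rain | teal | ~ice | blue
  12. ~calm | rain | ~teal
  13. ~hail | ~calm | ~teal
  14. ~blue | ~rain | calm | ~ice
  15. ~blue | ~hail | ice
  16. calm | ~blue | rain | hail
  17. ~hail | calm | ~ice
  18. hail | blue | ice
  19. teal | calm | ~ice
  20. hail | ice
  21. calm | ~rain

False

Suppose blue = 1.
Branch on calm: set calm = 0.
Unit clause (~rain) forces rain = 0.
Unit clause (hail) forces hail = 1.
Unit clause (teal) forces teal = 1.
Unit clause (ice) forces ice = 1.
But (~ice) is also a unit clause — contradiction.
Undo calm and try calm = 1.
Unit clause (~hail) forces hail = 0.
Unit clause (ice) forces ice = 1.
But (~ice) is also a unit clause — contradiction.
Both values of calm lead to a conflict.
So every satisfying assignment has blue = False.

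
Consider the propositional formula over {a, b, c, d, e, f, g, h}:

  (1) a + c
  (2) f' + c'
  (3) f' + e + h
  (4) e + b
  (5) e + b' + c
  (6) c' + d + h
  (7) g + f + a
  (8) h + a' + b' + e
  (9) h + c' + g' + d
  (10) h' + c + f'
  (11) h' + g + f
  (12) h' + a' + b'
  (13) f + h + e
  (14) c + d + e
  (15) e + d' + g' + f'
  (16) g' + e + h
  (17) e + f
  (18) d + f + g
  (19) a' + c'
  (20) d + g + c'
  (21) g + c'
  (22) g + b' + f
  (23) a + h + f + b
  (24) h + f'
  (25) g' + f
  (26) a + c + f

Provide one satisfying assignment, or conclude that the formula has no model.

Branch on a: set a = 1.
(c') alone gives c = 0.
Branch on e: set e = 1.
Branch on h: set h = 0.
(f') alone gives f = 0.
(g') alone gives g = 0.
(d) alone gives d = 1.
(b') alone gives b = 0.
All clauses are satisfied.

a=1,  b=0,  c=0,  d=1,  e=1,  f=0,  g=0,  h=0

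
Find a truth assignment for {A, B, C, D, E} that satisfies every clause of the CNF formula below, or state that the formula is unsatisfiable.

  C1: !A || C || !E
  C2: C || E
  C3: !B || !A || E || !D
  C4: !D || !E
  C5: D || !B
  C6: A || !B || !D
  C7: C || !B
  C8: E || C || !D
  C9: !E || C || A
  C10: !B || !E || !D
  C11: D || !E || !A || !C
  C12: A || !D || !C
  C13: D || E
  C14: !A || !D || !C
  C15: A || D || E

Suppose C = true.
Suppose D = false.
Unit clause (!B) forces B = false.
Unit clause (E) forces E = true.
Unit clause (!A) forces A = false.
All clauses are satisfied.

A ↦ false, B ↦ false, C ↦ true, D ↦ false, E ↦ true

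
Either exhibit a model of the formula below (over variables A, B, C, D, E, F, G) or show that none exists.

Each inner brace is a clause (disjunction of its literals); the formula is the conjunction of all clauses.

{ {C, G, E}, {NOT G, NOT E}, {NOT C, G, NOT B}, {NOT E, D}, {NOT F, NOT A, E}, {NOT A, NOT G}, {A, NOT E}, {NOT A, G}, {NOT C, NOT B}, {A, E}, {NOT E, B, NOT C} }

UNSATISFIABLE

Suppose G = false.
(NOT A) alone gives A = false.
(NOT E) alone gives E = false.
That conflicts with the unit clause (E).
Undo G and try G = true.
(NOT E) alone gives E = false.
(NOT A) alone gives A = false.
That conflicts with the unit clause (A).
Either choice for G ends in contradiction.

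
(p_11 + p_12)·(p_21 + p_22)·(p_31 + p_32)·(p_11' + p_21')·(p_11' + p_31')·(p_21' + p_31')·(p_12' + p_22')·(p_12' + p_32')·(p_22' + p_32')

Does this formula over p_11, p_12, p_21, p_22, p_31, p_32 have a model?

Try p_11 = 1.
(p_21') alone gives p_21 = 0.
(p_22) alone gives p_22 = 1.
(p_31') alone gives p_31 = 0.
(p_32) alone gives p_32 = 1.
Now (p_32') is unsatisfied and unit — conflict.
Backtrack on p_11: now try p_11 = 0.
(p_12) alone gives p_12 = 1.
(p_22') alone gives p_22 = 0.
(p_21) alone gives p_21 = 1.
(p_31') alone gives p_31 = 0.
(p_32) alone gives p_32 = 1.
Now (p_32') is unsatisfied and unit — conflict.
Neither p_11 = 1 nor p_11 = 0 works.
No assignment satisfies every clause.

No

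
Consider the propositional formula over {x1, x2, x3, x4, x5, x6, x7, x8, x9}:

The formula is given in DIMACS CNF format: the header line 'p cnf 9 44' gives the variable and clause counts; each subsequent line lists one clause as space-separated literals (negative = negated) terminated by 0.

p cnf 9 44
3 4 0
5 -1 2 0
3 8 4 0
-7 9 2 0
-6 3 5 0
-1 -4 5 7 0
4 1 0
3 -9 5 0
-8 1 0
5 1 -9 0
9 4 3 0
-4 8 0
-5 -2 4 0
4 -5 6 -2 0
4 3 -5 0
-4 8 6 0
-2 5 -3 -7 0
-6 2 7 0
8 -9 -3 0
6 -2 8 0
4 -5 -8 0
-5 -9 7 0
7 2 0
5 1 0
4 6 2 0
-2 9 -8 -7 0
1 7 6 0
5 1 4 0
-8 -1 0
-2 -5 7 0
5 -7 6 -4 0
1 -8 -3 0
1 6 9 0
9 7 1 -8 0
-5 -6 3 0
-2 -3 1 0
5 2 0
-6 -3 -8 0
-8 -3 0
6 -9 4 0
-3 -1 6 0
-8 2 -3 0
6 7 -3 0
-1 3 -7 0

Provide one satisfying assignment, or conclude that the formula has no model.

Branch on x3: set x3 = True.
The clause (¬x8) is unit, so x8 = False.
The clause (¬x4) is unit, so x4 = False.
The clause (x1) is unit, so x1 = True.
The clause (¬x9) is unit, so x9 = False.
The clause (x6) is unit, so x6 = True.
Branch on x5: set x5 = False.
The clause (x2) is unit, so x2 = True.
The clause (¬x7) is unit, so x7 = False.
All clauses are satisfied.

x1 ↦ True, x2 ↦ True, x3 ↦ True, x4 ↦ False, x5 ↦ False, x6 ↦ True, x7 ↦ False, x8 ↦ False, x9 ↦ False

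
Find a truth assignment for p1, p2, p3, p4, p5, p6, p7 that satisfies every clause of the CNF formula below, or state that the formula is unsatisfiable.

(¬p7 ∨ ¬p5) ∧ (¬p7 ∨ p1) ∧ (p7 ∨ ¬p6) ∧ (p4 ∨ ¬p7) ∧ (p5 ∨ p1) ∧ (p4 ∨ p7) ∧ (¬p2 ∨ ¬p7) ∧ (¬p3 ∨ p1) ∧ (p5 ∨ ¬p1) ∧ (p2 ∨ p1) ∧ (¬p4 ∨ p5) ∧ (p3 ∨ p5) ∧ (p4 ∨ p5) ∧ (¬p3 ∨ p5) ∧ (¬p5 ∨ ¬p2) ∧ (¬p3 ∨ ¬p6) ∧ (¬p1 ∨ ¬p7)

p1: True; p2: False; p3: True; p4: True; p5: True; p6: False; p7: False

Try p7 = False.
Unit clause (¬p6) forces p6 = False.
Unit clause (p4) forces p4 = True.
Unit clause (p5) forces p5 = True.
Unit clause (¬p2) forces p2 = False.
Unit clause (p1) forces p1 = True.
No clause remains; p3 is free.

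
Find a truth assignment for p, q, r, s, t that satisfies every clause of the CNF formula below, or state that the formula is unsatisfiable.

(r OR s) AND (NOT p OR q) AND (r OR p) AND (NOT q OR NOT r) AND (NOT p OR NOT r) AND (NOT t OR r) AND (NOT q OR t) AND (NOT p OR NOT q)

p ↦ false; q ↦ false; r ↦ true; s ↦ true; t ↦ false

Suppose r = true.
The clause (NOT q) is unit, so q = false.
The clause (NOT p) is unit, so p = false.
No clause remains; s, t are free.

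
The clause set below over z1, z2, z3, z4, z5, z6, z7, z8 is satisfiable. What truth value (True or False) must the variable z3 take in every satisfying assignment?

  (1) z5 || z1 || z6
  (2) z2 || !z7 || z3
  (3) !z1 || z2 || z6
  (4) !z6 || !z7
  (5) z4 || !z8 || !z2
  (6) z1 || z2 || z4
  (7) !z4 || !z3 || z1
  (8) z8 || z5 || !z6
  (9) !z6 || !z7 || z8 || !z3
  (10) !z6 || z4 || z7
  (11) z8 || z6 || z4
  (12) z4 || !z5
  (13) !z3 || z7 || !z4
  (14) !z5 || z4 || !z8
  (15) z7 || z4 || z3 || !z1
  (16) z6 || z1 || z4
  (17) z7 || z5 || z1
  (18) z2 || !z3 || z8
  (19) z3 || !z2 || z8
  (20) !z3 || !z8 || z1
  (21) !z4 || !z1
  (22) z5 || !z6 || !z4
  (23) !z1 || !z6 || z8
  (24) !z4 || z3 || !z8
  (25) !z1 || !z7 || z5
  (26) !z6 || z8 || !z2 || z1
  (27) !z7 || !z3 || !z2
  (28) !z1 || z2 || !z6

False

Suppose z3 = true.
Suppose z6 = false.
Suppose z5 = true.
Unit clause (z4) forces z4 = true.
Unit clause (z1) forces z1 = true.
That conflicts with the unit clause (!z1).
That branch fails; take z5 = false instead.
Unit clause (z1) forces z1 = true.
Unit clause (z2) forces z2 = true.
Unit clause (!z4) forces z4 = false.
Unit clause (!z8) forces z8 = false.
That conflicts with the unit clause (z8).
Either choice for z5 ends in contradiction.
That branch fails; take z6 = true instead.
Unit clause (!z7) forces z7 = false.
Unit clause (z4) forces z4 = true.
That conflicts with the unit clause (!z4).
Either choice for z6 ends in contradiction.
So every satisfying assignment has z3 = False.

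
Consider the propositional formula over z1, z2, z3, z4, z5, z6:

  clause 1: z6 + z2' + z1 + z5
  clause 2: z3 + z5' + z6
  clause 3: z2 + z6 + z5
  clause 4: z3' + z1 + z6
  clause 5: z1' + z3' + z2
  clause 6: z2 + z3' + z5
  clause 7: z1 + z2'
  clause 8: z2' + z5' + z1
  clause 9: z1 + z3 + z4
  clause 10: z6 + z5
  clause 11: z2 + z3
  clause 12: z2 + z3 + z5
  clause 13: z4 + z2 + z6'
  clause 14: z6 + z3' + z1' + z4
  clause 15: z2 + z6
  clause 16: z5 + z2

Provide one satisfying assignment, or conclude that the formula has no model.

Try z1 = 1.
Try z3 = 0.
The clause (z2) is unit, so z2 = 1.
Try z5 = 0.
The clause (z6) is unit, so z6 = 1.
No clause remains; z4 is free.

z1: 1, z2: 1, z3: 0, z4: 1, z5: 0, z6: 1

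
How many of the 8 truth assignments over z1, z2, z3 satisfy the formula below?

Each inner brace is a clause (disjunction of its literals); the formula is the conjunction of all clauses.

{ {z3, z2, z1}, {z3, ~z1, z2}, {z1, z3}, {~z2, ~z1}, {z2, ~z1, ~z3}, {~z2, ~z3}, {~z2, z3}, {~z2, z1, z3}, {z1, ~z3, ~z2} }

There are 2^3 = 8 truth assignments over (z1, z2, z3).
Check each against the 9 clauses (columns in the order z1, z2, z3):
  F F F  ✗ fails (z3 | z2 | z1)
  F F T  ✓ satisfies all
  F T F  ✗ fails (z1 | z3)
  F T T  ✗ fails (~z2 | ~z3)
  T F F  ✗ fails (z3 | ~z1 | z2)
  T F T  ✗ fails (z2 | ~z1 | ~z3)
  T T F  ✗ fails (~z2 | ~z1)
  T T T  ✗ fails (~z2 | ~z1)
1 of the 8 rows is a model.

1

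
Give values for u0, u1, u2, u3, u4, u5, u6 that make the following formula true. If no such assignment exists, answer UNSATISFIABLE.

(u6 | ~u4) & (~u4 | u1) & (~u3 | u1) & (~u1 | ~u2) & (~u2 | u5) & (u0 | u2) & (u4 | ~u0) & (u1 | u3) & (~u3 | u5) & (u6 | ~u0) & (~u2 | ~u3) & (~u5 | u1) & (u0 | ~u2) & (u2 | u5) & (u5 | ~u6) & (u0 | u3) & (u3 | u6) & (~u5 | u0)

u0=1, u1=1, u2=0, u3=0, u4=1, u5=1, u6=1

Suppose u6 = 1.
(u5) alone gives u5 = 1.
(u1) alone gives u1 = 1.
(~u2) alone gives u2 = 0.
(u0) alone gives u0 = 1.
(u4) alone gives u4 = 1.
All clauses hold; u3 can take either value.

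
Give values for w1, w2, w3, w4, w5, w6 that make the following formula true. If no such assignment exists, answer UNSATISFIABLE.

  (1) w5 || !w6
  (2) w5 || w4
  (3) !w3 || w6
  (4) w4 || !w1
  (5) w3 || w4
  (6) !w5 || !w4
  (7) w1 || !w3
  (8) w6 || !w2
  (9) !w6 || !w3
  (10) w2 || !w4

UNSATISFIABLE

Branch on w5: set w5 = true.
From the singleton clause (!w4), w4 = false.
From the singleton clause (!w1), w1 = false.
From the singleton clause (w3), w3 = true.
That conflicts with the unit clause (!w3).
So w5 must be the other value — set w5 = false.
From the singleton clause (!w6), w6 = false.
From the singleton clause (w4), w4 = true.
From the singleton clause (!w3), w3 = false.
From the singleton clause (!w2), w2 = false.
That conflicts with the unit clause (w2).
Neither w5 = true nor w5 = false works.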